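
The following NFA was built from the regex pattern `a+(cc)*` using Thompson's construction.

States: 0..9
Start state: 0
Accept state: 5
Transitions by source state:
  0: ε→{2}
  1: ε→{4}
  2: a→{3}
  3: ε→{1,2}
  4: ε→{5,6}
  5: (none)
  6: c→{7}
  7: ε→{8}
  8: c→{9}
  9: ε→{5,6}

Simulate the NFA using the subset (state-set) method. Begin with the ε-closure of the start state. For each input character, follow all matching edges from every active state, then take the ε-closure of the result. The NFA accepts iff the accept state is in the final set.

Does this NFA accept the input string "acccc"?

Answer: ACCEPT

Steps:
start: ε-closure({0}) = {0,2}
'a' @ 1: {1,2,3,4,5,6}  (accept∈set)
'c' @ 2: {7,8}
'c' @ 3: {5,6,9}  (accept∈set)
'c' @ 4: {7,8}
'c' @ 5: {5,6,9}  (accept∈set)
final: {5,6,9}; accept 5 in set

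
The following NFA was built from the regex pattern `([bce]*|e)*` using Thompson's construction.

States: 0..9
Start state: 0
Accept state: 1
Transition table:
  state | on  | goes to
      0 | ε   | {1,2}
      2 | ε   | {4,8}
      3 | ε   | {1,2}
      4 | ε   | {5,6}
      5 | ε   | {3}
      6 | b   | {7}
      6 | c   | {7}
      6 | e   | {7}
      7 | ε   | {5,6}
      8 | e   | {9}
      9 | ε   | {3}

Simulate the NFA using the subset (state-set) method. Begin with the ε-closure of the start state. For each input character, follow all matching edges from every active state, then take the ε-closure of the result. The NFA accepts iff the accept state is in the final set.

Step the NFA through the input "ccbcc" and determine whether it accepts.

Answer: ACCEPT

Derivation:
S₀ = ε-closure({0}) = {0,1,2,3,4,5,6,8}
'c' @ 1: {1,2,3,4,5,6,7,8}  ✓accept
'c' @ 2: {1,2,3,4,5,6,7,8}  ✓accept
'b' @ 3: {1,2,3,4,5,6,7,8}  ✓accept
'c' @ 4: {1,2,3,4,5,6,7,8}  ✓accept
'c' @ 5: {1,2,3,4,5,6,7,8}  ✓accept
final: {1,2,3,4,5,6,7,8}; accept 1 in set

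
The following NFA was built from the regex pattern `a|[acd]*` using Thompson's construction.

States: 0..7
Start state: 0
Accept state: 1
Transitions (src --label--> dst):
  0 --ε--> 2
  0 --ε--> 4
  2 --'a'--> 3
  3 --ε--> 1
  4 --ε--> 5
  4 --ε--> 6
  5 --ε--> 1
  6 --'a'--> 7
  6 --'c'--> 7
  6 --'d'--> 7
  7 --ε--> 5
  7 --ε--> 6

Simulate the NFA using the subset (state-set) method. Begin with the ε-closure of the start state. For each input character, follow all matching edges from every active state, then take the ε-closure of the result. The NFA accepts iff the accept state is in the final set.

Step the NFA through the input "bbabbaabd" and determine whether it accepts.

Answer: REJECT

Steps:
initial (ε-close {0}): {0,1,2,4,5,6}
'b' @ 1: {}  — no active states
rest 'babbaabd' ignored (set empty)
end set {} — state 1 not in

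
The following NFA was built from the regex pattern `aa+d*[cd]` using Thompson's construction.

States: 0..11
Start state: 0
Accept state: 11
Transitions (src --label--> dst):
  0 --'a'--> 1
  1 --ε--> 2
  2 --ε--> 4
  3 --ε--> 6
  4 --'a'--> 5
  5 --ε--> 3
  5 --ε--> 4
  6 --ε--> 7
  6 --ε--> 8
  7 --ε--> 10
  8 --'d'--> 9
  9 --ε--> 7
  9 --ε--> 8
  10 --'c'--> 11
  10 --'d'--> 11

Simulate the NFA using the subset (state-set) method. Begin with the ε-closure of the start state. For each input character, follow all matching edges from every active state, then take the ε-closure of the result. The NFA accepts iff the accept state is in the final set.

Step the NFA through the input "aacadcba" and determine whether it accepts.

initial (ε-close {0}): {0}
'a' @ 1: {1,2,4}
'a' @ 2: {3,4,5,6,7,8,10}
'c' @ 3: {11}  (accept∈set)
'a' @ 4: {}  — no active states
rest 'dcba' ignored (set empty)
end set {} — state 11 not in

Answer: REJECT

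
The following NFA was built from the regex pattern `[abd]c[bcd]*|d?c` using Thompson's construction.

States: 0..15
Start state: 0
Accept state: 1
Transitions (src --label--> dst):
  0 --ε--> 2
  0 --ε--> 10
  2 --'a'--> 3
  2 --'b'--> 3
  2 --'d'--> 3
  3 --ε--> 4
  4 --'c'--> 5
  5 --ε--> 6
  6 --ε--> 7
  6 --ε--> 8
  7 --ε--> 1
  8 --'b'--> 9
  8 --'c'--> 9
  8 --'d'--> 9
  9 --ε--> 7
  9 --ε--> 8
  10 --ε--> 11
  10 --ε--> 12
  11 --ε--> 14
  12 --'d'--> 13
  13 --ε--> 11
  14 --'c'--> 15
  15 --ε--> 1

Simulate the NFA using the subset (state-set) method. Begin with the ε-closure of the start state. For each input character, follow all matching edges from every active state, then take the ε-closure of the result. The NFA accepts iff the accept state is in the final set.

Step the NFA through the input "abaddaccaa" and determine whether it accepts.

initial (ε-close {0}): {0,2,10,11,12,14}
'a' @ 1: {3,4}
'b' @ 2: {}  — no active states
rest 'addaccaa' ignored (set empty)
final: {}; accept 1 not in set

Answer: REJECT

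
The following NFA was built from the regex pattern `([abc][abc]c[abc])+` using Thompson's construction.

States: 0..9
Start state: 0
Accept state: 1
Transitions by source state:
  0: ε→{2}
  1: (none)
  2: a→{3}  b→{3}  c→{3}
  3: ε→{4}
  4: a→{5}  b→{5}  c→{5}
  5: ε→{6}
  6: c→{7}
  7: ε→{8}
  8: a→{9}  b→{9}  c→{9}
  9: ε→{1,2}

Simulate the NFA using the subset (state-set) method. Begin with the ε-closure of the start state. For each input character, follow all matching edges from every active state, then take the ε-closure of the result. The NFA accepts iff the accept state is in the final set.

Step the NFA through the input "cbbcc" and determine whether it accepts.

Answer: REJECT

Steps:
S₀ = ε-closure({0}) = {0,2}
'c' @ 1: {3,4}
'b' @ 2: {5,6}
'b' @ 3: {}  — no active states
rest 'cc' ignored (set empty)
end set {} — state 1 not in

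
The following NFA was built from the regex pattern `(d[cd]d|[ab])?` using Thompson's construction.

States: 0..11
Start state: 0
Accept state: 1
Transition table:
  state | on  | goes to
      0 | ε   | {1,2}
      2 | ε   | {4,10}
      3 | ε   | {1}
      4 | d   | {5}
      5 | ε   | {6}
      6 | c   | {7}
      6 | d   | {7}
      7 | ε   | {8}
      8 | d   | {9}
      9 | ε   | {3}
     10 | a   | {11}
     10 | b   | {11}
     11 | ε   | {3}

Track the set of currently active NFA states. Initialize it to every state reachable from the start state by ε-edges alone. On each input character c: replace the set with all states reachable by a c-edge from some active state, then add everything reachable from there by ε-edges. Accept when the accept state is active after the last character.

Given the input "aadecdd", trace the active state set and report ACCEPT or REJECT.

Answer: REJECT

Steps:
S₀ = ε-closure({0}) = {0,1,2,4,10}
'a' @ 1: {1,3,11}  ✓accept
'a' @ 2: {}  — state set empty
rest 'decdd' ignored (set empty)
end set {} — state 1 not in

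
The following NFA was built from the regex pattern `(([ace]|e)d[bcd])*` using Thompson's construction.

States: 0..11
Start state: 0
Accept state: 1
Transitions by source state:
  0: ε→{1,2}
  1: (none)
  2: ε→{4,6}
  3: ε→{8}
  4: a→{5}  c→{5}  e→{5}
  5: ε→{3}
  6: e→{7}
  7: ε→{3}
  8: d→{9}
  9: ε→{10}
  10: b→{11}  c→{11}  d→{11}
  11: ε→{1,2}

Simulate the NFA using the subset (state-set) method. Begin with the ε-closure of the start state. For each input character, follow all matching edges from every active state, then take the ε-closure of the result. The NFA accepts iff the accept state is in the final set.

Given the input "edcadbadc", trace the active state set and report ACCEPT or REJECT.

start: ε-closure({0}) = {0,1,2,4,6}
'e' @ 1: {3,5,7,8}
'd' @ 2: {9,10}
'c' @ 3: {1,2,4,6,11}  ✓accept
'a' @ 4: {3,5,8}
'd' @ 5: {9,10}
'b' @ 6: {1,2,4,6,11}  ✓accept
'a' @ 7: {3,5,8}
'd' @ 8: {9,10}
'c' @ 9: {1,2,4,6,11}  ✓accept
final: {1,2,4,6,11}; accept 1 in set

Answer: ACCEPT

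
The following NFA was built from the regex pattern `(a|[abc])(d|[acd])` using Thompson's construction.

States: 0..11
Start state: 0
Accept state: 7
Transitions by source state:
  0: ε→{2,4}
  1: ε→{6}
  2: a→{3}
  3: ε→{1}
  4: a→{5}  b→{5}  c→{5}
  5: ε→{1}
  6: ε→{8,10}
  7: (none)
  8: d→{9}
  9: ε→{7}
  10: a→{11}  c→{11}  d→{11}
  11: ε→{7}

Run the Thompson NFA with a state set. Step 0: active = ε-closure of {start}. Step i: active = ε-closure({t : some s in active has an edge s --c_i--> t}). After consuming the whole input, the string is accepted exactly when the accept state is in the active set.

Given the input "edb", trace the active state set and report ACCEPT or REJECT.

S₀ = ε-closure({0}) = {0,2,4}
'e' @ 1: {}  — no active states
rest 'db' ignored (set empty)
final: {}; accept 7 not in set

Answer: REJECT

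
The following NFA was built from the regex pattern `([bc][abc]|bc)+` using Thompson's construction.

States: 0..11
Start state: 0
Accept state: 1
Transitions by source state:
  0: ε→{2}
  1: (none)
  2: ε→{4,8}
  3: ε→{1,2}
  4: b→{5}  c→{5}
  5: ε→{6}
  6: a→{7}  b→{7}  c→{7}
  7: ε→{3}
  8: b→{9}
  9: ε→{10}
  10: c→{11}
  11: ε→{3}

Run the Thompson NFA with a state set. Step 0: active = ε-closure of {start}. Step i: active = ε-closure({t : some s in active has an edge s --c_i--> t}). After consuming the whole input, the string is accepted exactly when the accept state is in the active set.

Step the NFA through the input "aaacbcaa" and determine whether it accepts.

Answer: REJECT

Derivation:
S₀ = ε-closure({0}) = {0,2,4,8}
'a' @ 1: {}  — no active states
rest 'aacbcaa' ignored (set empty)
after full input: {}  (accept=1 not in)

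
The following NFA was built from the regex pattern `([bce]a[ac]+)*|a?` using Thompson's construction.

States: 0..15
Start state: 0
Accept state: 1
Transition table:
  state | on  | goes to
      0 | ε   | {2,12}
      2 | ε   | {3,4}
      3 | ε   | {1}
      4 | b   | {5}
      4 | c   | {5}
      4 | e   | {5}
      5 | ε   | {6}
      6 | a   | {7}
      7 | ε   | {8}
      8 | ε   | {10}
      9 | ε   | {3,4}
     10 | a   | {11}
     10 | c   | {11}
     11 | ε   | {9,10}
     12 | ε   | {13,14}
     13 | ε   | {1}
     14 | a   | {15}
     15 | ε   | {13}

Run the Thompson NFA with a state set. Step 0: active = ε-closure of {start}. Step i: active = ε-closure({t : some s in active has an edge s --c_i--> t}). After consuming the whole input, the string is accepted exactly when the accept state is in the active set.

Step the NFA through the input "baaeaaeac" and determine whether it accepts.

Answer: ACCEPT

Steps:
start: ε-closure({0}) = {0,1,2,3,4,12,13,14}
'b' @ 1: {5,6}
'a' @ 2: {7,8,10}
'a' @ 3: {1,3,4,9,10,11}  [accepting]
'e' @ 4: {5,6}
'a' @ 5: {7,8,10}
'a' @ 6: {1,3,4,9,10,11}  [accepting]
'e' @ 7: {5,6}
'a' @ 8: {7,8,10}
'c' @ 9: {1,3,4,9,10,11}  [accepting]
end set {1,3,4,9,10,11} — state 1 in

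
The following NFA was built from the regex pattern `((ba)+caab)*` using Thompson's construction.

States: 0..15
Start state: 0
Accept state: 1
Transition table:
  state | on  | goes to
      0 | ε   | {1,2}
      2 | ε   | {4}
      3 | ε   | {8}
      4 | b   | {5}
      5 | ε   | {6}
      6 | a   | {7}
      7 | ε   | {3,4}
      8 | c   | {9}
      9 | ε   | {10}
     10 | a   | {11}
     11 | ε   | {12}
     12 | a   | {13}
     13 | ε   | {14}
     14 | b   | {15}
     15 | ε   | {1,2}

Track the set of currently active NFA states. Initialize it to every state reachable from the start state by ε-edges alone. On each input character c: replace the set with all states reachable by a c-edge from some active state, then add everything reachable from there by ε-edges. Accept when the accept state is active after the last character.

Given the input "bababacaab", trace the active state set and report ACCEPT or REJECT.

Answer: ACCEPT

Steps:
S₀ = ε-closure({0}) = {0,1,2,4}
'b' @ 1: {5,6}
'a' @ 2: {3,4,7,8}
'b' @ 3: {5,6}
'a' @ 4: {3,4,7,8}
'b' @ 5: {5,6}
'a' @ 6: {3,4,7,8}
'c' @ 7: {9,10}
'a' @ 8: {11,12}
'a' @ 9: {13,14}
'b' @ 10: {1,2,4,15}  (accept∈set)
end set {1,2,4,15} — state 1 in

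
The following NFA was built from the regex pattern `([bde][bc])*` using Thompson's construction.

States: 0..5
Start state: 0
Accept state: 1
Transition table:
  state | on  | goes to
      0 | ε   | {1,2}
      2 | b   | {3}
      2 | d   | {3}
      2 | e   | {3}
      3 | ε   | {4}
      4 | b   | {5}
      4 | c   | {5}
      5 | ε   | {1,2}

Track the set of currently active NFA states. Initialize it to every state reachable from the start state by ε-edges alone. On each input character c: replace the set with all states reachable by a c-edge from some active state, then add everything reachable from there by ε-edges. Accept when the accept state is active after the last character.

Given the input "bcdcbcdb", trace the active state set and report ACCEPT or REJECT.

initial (ε-close {0}): {0,1,2}
'b' @ 1: {3,4}
'c' @ 2: {1,2,5}  (accept∈set)
'd' @ 3: {3,4}
'c' @ 4: {1,2,5}  (accept∈set)
'b' @ 5: {3,4}
'c' @ 6: {1,2,5}  (accept∈set)
'd' @ 7: {3,4}
'b' @ 8: {1,2,5}  (accept∈set)
after full input: {1,2,5}  (accept=1 in)

Answer: ACCEPT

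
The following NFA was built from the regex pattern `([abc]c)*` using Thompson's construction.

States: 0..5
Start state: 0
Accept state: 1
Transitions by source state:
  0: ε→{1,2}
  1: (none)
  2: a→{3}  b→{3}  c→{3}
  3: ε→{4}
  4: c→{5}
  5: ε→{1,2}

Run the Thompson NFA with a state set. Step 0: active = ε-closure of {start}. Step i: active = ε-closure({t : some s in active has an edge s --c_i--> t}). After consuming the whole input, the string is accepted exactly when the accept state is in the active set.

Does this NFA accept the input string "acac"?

start: ε-closure({0}) = {0,1,2}
'a' @ 1: {3,4}
'c' @ 2: {1,2,5}  ✓accept
'a' @ 3: {3,4}
'c' @ 4: {1,2,5}  ✓accept
final: {1,2,5}; accept 1 in set

Answer: ACCEPT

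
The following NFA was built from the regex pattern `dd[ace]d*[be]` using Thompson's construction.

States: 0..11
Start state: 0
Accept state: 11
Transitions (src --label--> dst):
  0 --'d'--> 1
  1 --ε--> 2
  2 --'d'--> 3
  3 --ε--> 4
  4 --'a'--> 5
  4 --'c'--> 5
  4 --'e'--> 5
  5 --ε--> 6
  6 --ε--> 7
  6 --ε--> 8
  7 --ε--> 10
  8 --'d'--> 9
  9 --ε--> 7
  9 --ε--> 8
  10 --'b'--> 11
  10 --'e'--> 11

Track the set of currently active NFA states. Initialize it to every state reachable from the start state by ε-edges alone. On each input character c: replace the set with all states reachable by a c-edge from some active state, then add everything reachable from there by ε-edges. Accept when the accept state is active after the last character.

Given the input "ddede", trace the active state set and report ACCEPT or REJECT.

Answer: ACCEPT

Derivation:
S₀ = ε-closure({0}) = {0}
'd' @ 1: {1,2}
'd' @ 2: {3,4}
'e' @ 3: {5,6,7,8,10}
'd' @ 4: {7,8,9,10}
'e' @ 5: {11}  [accepting]
final: {11}; accept 11 in set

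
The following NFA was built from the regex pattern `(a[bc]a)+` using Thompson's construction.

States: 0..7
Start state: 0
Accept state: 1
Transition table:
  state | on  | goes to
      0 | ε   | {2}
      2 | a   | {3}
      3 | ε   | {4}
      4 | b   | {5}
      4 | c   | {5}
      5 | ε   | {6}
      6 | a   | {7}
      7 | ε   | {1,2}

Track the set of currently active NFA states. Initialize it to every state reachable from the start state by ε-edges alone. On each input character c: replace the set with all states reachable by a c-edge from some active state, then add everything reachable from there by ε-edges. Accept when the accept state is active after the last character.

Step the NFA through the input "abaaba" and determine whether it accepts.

Answer: ACCEPT

Derivation:
S₀ = ε-closure({0}) = {0,2}
'a' @ 1: {3,4}
'b' @ 2: {5,6}
'a' @ 3: {1,2,7}  ✓accept
'a' @ 4: {3,4}
'b' @ 5: {5,6}
'a' @ 6: {1,2,7}  ✓accept
final: {1,2,7}; accept 1 in set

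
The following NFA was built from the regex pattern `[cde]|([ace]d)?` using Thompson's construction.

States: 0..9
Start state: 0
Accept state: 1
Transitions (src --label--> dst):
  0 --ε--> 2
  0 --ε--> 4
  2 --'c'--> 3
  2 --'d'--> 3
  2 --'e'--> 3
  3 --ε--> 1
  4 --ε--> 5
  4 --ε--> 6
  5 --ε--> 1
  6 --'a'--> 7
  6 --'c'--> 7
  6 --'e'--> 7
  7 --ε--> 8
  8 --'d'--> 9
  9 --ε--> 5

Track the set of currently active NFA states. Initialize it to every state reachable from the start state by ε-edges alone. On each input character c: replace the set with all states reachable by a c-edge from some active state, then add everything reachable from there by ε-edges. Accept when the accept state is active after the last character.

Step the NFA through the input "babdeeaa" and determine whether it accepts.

initial (ε-close {0}): {0,1,2,4,5,6}
'b' @ 1: {}  — state set empty
rest 'abdeeaa' ignored (set empty)
final: {}; accept 1 not in set

Answer: REJECT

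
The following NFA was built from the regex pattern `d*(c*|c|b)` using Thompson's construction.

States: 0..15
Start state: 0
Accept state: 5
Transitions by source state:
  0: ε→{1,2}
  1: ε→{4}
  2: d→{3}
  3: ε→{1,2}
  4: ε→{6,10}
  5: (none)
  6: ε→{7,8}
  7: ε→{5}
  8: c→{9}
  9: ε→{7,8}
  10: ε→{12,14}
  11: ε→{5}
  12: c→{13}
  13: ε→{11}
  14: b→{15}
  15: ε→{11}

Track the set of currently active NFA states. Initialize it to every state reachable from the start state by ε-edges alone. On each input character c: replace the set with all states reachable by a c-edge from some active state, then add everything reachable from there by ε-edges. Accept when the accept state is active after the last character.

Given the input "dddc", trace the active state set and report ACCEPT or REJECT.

Answer: ACCEPT

Trace:
S₀ = ε-closure({0}) = {0,1,2,4,5,6,7,8,10,12,14}
'd' @ 1: {1,2,3,4,5,6,7,8,10,12,14}  [accepting]
'd' @ 2: {1,2,3,4,5,6,7,8,10,12,14}  [accepting]
'd' @ 3: {1,2,3,4,5,6,7,8,10,12,14}  [accepting]
'c' @ 4: {5,7,8,9,11,13}  [accepting]
after full input: {5,7,8,9,11,13}  (accept=5 in)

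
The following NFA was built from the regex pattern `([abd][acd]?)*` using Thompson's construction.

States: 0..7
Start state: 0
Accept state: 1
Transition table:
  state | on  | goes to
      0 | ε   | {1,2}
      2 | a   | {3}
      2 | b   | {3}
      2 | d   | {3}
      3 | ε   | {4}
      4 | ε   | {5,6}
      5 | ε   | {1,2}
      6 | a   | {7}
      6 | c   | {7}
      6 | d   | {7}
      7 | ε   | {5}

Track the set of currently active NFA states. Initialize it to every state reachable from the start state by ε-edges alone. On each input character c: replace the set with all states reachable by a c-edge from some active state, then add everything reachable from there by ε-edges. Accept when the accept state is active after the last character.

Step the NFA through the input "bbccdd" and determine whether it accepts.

Answer: REJECT

Steps:
start: ε-closure({0}) = {0,1,2}
'b' @ 1: {1,2,3,4,5,6}  [accepting]
'b' @ 2: {1,2,3,4,5,6}  [accepting]
'c' @ 3: {1,2,5,7}  [accepting]
'c' @ 4: {}  — dead — no transitions
rest 'dd' ignored (set empty)
end set {} — state 1 not in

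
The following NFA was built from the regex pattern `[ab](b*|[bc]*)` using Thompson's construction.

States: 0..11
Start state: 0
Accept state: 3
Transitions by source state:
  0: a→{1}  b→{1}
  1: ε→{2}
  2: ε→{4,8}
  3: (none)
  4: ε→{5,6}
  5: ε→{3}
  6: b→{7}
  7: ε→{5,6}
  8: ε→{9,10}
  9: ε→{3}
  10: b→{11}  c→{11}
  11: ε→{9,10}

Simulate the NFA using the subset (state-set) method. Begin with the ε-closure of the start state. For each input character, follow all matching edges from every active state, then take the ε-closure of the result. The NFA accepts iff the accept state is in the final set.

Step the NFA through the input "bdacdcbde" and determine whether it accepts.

start: ε-closure({0}) = {0}
'b' @ 1: {1,2,3,4,5,6,8,9,10}  ✓accept
'd' @ 2: {}  — no active states
rest 'acdcbde' ignored (set empty)
after full input: {}  (accept=3 not in)

Answer: REJECT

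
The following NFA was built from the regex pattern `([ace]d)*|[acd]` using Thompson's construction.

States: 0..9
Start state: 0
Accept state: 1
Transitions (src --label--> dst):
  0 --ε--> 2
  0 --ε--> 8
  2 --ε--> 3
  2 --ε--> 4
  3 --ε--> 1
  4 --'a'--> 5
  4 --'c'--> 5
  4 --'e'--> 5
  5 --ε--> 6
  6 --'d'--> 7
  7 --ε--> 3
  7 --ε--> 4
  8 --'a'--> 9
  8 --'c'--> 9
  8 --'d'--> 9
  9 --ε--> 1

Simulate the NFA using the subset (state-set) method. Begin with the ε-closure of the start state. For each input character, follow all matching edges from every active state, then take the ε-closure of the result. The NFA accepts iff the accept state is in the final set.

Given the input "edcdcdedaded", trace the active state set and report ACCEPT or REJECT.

start: ε-closure({0}) = {0,1,2,3,4,8}
'e' @ 1: {5,6}
'd' @ 2: {1,3,4,7}  ✓accept
'c' @ 3: {5,6}
'd' @ 4: {1,3,4,7}  ✓accept
'c' @ 5: {5,6}
'd' @ 6: {1,3,4,7}  ✓accept
'e' @ 7: {5,6}
'd' @ 8: {1,3,4,7}  ✓accept
'a' @ 9: {5,6}
'd' @ 10: {1,3,4,7}  ✓accept
'e' @ 11: {5,6}
'd' @ 12: {1,3,4,7}  ✓accept
final: {1,3,4,7}; accept 1 in set

Answer: ACCEPT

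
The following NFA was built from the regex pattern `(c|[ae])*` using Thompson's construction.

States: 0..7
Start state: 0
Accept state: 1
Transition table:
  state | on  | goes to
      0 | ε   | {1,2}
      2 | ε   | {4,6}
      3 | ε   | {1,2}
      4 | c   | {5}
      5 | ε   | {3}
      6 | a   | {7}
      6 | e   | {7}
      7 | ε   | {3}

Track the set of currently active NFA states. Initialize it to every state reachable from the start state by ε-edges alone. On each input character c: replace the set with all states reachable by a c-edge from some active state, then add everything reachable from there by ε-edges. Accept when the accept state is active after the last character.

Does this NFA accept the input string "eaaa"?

S₀ = ε-closure({0}) = {0,1,2,4,6}
'e' @ 1: {1,2,3,4,6,7}  ✓accept
'a' @ 2: {1,2,3,4,6,7}  ✓accept
'a' @ 3: {1,2,3,4,6,7}  ✓accept
'a' @ 4: {1,2,3,4,6,7}  ✓accept
final: {1,2,3,4,6,7}; accept 1 in set

Answer: ACCEPT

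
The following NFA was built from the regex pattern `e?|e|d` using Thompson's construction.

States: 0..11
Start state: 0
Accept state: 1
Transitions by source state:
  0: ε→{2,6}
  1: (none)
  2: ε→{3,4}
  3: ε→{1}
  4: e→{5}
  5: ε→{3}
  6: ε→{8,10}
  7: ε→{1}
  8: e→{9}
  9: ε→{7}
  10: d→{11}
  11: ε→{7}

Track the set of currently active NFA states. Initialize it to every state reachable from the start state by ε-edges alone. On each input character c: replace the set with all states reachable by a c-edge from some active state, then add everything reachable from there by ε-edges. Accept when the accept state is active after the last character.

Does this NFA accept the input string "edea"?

Answer: REJECT

Trace:
initial (ε-close {0}): {0,1,2,3,4,6,8,10}
'e' @ 1: {1,3,5,7,9}  ✓accept
'd' @ 2: {}  — state set empty
rest 'ea' ignored (set empty)
final: {}; accept 1 not in set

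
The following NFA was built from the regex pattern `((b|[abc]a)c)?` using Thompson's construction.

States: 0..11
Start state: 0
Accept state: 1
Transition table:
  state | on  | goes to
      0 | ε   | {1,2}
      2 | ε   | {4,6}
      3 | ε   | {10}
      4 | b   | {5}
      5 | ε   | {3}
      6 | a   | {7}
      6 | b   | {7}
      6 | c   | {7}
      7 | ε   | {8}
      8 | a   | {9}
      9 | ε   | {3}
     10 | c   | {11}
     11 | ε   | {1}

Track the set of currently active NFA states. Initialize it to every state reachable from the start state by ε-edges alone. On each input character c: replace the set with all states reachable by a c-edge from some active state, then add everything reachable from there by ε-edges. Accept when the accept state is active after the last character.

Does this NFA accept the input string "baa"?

S₀ = ε-closure({0}) = {0,1,2,4,6}
'b' @ 1: {3,5,7,8,10}
'a' @ 2: {3,9,10}
'a' @ 3: {}  — no active states
final: {}; accept 1 not in set

Answer: REJECT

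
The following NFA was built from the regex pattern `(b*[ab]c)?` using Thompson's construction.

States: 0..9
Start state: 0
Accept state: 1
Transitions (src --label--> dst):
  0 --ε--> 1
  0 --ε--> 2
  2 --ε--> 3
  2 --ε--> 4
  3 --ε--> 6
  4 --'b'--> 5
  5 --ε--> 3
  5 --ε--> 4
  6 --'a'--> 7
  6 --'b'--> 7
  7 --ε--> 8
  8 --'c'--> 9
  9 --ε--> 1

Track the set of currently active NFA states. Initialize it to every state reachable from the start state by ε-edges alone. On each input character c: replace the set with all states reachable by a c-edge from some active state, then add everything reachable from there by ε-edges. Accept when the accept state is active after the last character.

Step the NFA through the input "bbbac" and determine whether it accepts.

Answer: ACCEPT

Steps:
start: ε-closure({0}) = {0,1,2,3,4,6}
'b' @ 1: {3,4,5,6,7,8}
'b' @ 2: {3,4,5,6,7,8}
'b' @ 3: {3,4,5,6,7,8}
'a' @ 4: {7,8}
'c' @ 5: {1,9}  ✓accept
after full input: {1,9}  (accept=1 in)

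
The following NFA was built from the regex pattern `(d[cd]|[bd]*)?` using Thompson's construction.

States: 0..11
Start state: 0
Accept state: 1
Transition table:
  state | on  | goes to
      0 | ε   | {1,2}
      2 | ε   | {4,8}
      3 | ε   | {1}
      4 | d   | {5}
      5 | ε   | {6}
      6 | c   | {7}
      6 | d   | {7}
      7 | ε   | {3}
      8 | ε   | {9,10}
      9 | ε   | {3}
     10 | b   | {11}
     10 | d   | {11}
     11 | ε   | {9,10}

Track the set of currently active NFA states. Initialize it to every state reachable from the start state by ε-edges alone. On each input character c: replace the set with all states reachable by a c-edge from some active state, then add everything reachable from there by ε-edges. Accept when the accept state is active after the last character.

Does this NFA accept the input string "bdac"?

Answer: REJECT

Derivation:
S₀ = ε-closure({0}) = {0,1,2,3,4,8,9,10}
'b' @ 1: {1,3,9,10,11}  [accepting]
'd' @ 2: {1,3,9,10,11}  [accepting]
'a' @ 3: {}  — no active states
rest 'c' ignored (set empty)
after full input: {}  (accept=1 not in)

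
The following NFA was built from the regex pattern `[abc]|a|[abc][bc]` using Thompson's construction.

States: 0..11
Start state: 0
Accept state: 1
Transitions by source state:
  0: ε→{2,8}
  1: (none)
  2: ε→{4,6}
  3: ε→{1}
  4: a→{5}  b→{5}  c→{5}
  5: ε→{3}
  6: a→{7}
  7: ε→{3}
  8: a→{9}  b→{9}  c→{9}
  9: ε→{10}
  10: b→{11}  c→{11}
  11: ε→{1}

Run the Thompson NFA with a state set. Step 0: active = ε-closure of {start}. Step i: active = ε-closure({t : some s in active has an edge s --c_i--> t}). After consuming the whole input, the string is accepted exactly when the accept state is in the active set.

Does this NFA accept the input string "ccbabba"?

initial (ε-close {0}): {0,2,4,6,8}
'c' @ 1: {1,3,5,9,10}  [accepting]
'c' @ 2: {1,11}  [accepting]
'b' @ 3: {}  — dead — no transitions
rest 'abba' ignored (set empty)
end set {} — state 1 not in

Answer: REJECT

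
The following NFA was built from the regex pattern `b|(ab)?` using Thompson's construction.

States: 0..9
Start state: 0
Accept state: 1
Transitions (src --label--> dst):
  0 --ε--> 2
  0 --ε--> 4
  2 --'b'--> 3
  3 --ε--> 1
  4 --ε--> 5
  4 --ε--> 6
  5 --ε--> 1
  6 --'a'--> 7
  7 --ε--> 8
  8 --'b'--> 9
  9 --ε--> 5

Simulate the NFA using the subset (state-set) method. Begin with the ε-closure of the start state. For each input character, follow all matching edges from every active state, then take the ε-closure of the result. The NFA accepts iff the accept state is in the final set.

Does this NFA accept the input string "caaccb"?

Answer: REJECT

Trace:
S₀ = ε-closure({0}) = {0,1,2,4,5,6}
'c' @ 1: {}  — dead — no transitions
rest 'aaccb' ignored (set empty)
final: {}; accept 1 not in set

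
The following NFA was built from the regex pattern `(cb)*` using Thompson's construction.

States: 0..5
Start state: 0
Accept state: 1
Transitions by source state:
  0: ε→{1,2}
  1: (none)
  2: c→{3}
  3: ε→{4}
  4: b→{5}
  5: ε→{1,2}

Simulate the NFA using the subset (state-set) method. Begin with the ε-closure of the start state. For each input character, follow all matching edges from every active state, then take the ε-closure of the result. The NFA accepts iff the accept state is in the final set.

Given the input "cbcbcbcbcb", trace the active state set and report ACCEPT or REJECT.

Answer: ACCEPT

Trace:
start: ε-closure({0}) = {0,1,2}
'c' @ 1: {3,4}
'b' @ 2: {1,2,5}  ✓accept
'c' @ 3: {3,4}
'b' @ 4: {1,2,5}  ✓accept
'c' @ 5: {3,4}
'b' @ 6: {1,2,5}  ✓accept
'c' @ 7: {3,4}
'b' @ 8: {1,2,5}  ✓accept
'c' @ 9: {3,4}
'b' @ 10: {1,2,5}  ✓accept
after full input: {1,2,5}  (accept=1 in)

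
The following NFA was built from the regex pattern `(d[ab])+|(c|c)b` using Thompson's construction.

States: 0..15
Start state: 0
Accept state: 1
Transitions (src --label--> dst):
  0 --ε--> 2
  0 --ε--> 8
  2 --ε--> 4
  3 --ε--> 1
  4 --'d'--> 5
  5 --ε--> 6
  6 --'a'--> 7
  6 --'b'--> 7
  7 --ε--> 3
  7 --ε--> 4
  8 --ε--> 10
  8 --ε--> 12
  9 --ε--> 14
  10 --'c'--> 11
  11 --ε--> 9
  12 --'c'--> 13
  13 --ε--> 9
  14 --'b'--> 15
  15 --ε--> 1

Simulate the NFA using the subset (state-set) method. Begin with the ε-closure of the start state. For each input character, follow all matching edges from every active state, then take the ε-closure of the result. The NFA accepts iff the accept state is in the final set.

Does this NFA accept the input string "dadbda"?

Answer: ACCEPT

Trace:
start: ε-closure({0}) = {0,2,4,8,10,12}
'd' @ 1: {5,6}
'a' @ 2: {1,3,4,7}  (accept∈set)
'd' @ 3: {5,6}
'b' @ 4: {1,3,4,7}  (accept∈set)
'd' @ 5: {5,6}
'a' @ 6: {1,3,4,7}  (accept∈set)
end set {1,3,4,7} — state 1 in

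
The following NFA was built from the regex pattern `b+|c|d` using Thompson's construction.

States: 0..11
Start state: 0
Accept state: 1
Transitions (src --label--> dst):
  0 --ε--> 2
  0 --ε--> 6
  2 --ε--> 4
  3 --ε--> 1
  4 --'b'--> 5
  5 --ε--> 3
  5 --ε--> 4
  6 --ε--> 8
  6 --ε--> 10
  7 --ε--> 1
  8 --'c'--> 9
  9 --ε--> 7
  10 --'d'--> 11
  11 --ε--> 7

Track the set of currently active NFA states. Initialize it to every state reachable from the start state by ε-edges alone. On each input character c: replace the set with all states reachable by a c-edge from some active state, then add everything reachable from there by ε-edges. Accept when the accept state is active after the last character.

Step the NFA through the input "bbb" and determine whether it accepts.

initial (ε-close {0}): {0,2,4,6,8,10}
'b' @ 1: {1,3,4,5}  [accepting]
'b' @ 2: {1,3,4,5}  [accepting]
'b' @ 3: {1,3,4,5}  [accepting]
final: {1,3,4,5}; accept 1 in set

Answer: ACCEPT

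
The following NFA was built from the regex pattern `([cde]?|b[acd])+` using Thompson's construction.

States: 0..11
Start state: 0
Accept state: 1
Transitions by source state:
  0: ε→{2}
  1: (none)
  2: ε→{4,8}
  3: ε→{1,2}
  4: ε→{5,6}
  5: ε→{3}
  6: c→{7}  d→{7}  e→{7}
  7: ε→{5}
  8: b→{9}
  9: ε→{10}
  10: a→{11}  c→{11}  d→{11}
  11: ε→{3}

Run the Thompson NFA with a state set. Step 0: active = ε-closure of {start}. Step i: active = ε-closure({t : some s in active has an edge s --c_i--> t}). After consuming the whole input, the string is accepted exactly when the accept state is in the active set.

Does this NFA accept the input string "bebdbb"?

start: ε-closure({0}) = {0,1,2,3,4,5,6,8}
'b' @ 1: {9,10}
'e' @ 2: {}  — no active states
rest 'bdbb' ignored (set empty)
final: {}; accept 1 not in set

Answer: REJECT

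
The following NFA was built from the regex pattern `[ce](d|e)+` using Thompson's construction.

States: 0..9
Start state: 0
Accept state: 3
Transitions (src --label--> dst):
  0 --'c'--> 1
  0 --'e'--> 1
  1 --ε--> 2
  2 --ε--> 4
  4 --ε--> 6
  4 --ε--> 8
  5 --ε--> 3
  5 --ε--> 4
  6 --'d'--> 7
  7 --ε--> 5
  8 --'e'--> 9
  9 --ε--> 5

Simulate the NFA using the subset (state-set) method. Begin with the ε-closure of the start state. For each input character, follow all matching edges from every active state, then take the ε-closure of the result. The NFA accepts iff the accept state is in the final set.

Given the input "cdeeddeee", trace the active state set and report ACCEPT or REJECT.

Answer: ACCEPT

Steps:
start: ε-closure({0}) = {0}
'c' @ 1: {1,2,4,6,8}
'd' @ 2: {3,4,5,6,7,8}  (accept∈set)
'e' @ 3: {3,4,5,6,8,9}  (accept∈set)
'e' @ 4: {3,4,5,6,8,9}  (accept∈set)
'd' @ 5: {3,4,5,6,7,8}  (accept∈set)
'd' @ 6: {3,4,5,6,7,8}  (accept∈set)
'e' @ 7: {3,4,5,6,8,9}  (accept∈set)
'e' @ 8: {3,4,5,6,8,9}  (accept∈set)
'e' @ 9: {3,4,5,6,8,9}  (accept∈set)
end set {3,4,5,6,8,9} — state 3 in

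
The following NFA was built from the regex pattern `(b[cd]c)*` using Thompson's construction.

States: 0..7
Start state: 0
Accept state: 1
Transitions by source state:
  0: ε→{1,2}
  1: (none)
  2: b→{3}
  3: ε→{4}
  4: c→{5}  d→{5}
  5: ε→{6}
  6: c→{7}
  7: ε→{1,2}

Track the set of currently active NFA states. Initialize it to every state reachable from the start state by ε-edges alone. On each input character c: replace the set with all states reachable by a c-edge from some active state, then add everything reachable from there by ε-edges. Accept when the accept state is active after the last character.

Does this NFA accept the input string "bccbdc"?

S₀ = ε-closure({0}) = {0,1,2}
'b' @ 1: {3,4}
'c' @ 2: {5,6}
'c' @ 3: {1,2,7}  ✓accept
'b' @ 4: {3,4}
'd' @ 5: {5,6}
'c' @ 6: {1,2,7}  ✓accept
after full input: {1,2,7}  (accept=1 in)

Answer: ACCEPT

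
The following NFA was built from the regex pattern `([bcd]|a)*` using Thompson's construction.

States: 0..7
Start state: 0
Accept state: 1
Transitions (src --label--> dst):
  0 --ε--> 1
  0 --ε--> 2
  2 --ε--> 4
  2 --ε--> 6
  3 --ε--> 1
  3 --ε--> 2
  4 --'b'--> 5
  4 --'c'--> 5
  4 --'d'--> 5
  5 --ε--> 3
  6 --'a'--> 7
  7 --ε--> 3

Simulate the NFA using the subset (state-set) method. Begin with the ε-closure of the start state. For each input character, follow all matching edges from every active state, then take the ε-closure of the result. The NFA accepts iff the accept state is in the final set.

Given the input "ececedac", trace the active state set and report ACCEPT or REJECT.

initial (ε-close {0}): {0,1,2,4,6}
'e' @ 1: {}  — state set empty
rest 'cecedac' ignored (set empty)
final: {}; accept 1 not in set

Answer: REJECT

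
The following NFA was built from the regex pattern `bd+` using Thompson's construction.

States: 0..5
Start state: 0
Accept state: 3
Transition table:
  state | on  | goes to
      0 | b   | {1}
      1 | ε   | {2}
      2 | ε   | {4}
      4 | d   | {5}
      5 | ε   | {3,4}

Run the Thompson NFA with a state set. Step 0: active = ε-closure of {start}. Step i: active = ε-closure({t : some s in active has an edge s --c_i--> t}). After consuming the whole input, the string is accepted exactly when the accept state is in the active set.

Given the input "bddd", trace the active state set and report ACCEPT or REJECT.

Answer: ACCEPT

Steps:
initial (ε-close {0}): {0}
'b' @ 1: {1,2,4}
'd' @ 2: {3,4,5}  ✓accept
'd' @ 3: {3,4,5}  ✓accept
'd' @ 4: {3,4,5}  ✓accept
final: {3,4,5}; accept 3 in set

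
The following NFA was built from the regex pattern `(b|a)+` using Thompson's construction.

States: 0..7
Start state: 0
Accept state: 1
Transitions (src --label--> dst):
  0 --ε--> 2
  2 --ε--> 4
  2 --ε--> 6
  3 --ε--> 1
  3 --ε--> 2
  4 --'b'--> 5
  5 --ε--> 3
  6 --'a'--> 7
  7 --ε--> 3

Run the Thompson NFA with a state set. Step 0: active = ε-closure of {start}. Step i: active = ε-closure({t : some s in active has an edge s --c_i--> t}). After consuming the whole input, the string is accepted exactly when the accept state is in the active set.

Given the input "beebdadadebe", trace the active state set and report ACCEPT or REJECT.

S₀ = ε-closure({0}) = {0,2,4,6}
'b' @ 1: {1,2,3,4,5,6}  (accept∈set)
'e' @ 2: {}  — no active states
rest 'ebdadadebe' ignored (set empty)
end set {} — state 1 not in

Answer: REJECT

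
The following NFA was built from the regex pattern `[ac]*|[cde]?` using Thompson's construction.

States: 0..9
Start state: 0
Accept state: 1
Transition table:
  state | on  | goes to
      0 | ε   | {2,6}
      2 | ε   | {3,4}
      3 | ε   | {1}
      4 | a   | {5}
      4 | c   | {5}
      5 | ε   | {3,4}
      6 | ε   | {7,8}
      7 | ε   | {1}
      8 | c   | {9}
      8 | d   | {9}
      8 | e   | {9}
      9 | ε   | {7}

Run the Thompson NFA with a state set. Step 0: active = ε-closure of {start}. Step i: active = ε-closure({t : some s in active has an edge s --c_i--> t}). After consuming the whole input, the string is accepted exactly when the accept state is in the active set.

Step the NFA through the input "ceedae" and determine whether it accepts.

Answer: REJECT

Trace:
start: ε-closure({0}) = {0,1,2,3,4,6,7,8}
'c' @ 1: {1,3,4,5,7,9}  ✓accept
'e' @ 2: {}  — state set empty
rest 'edae' ignored (set empty)
after full input: {}  (accept=1 not in)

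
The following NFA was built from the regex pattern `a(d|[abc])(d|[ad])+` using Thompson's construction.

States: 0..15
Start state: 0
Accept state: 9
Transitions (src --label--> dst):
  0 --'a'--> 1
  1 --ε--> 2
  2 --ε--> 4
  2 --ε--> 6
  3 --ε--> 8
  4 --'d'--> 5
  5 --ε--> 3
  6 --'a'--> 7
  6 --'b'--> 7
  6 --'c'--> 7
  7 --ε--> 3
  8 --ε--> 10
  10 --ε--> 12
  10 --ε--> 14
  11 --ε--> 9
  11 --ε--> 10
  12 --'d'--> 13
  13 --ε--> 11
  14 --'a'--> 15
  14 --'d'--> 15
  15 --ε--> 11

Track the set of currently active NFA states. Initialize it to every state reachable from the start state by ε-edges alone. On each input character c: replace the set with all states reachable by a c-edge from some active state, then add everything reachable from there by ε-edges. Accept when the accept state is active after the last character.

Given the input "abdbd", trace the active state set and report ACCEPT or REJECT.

Answer: REJECT

Derivation:
initial (ε-close {0}): {0}
'a' @ 1: {1,2,4,6}
'b' @ 2: {3,7,8,10,12,14}
'd' @ 3: {9,10,11,12,13,14,15}  [accepting]
'b' @ 4: {}  — no active states
rest 'd' ignored (set empty)
end set {} — state 9 not in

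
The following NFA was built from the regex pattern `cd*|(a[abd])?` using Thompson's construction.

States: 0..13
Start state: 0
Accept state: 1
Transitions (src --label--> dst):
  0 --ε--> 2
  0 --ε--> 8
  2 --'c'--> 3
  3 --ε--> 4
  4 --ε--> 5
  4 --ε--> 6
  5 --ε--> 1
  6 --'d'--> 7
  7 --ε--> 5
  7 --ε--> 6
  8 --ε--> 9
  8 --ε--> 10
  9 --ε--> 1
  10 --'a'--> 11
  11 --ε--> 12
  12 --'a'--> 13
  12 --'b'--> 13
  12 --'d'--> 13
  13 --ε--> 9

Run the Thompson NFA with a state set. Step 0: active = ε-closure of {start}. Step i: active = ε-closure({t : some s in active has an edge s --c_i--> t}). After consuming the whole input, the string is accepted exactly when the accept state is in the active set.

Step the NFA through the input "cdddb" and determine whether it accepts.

Answer: REJECT

Trace:
S₀ = ε-closure({0}) = {0,1,2,8,9,10}
'c' @ 1: {1,3,4,5,6}  [accepting]
'd' @ 2: {1,5,6,7}  [accepting]
'd' @ 3: {1,5,6,7}  [accepting]
'd' @ 4: {1,5,6,7}  [accepting]
'b' @ 5: {}  — state set empty
after full input: {}  (accept=1 not in)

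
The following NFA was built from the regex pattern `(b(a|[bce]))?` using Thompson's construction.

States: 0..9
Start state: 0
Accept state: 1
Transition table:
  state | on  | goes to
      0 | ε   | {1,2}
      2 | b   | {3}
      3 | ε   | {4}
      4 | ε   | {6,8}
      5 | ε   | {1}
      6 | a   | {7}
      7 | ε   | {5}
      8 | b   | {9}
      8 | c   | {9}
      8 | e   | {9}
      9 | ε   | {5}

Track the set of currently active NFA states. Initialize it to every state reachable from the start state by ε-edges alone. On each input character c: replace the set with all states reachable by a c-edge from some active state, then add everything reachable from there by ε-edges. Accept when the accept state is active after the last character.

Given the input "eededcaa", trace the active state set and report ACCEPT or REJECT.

Answer: REJECT

Trace:
initial (ε-close {0}): {0,1,2}
'e' @ 1: {}  — state set empty
rest 'ededcaa' ignored (set empty)
after full input: {}  (accept=1 not in)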